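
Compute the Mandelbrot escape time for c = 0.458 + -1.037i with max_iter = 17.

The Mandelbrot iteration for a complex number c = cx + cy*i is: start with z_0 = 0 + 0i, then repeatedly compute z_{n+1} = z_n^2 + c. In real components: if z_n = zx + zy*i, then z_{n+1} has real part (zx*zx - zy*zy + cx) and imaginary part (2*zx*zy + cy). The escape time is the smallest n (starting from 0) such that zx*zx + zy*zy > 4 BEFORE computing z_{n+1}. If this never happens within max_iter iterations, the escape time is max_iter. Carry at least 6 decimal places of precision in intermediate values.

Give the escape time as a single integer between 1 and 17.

z_0 = 0 + 0i, c = 0.4580 + -1.0370i
Iter 1: z = 0.4580 + -1.0370i, |z|^2 = 1.2851
Iter 2: z = -0.4076 + -1.9869i, |z|^2 = 4.1139
Escaped at iteration 2

Answer: 2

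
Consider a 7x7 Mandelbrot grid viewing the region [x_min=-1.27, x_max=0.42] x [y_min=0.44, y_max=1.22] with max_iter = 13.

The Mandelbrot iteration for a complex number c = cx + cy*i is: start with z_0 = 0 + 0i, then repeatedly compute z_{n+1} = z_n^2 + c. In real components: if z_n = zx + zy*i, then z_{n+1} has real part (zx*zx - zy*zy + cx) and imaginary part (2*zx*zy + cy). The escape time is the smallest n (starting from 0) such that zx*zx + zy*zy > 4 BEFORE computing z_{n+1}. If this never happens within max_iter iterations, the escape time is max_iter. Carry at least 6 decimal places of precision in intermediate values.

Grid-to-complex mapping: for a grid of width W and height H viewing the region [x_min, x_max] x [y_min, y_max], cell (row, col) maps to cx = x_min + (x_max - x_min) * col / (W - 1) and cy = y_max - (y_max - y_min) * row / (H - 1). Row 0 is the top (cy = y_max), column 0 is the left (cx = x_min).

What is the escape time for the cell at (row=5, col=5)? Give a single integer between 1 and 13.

Answer: 13

Derivation:
z_0 = 0 + 0i, c = 0.1383 + 0.5700i
Iter 1: z = 0.1383 + 0.5700i, |z|^2 = 0.3440
Iter 2: z = -0.1674 + 0.7277i, |z|^2 = 0.5576
Iter 3: z = -0.3632 + 0.3263i, |z|^2 = 0.2384
Iter 4: z = 0.1637 + 0.3330i, |z|^2 = 0.1377
Iter 5: z = 0.0543 + 0.6790i, |z|^2 = 0.4641
Iter 6: z = -0.3198 + 0.6437i, |z|^2 = 0.5167
Iter 7: z = -0.1737 + 0.1582i, |z|^2 = 0.0552
Iter 8: z = 0.1435 + 0.5150i, |z|^2 = 0.2858
Iter 9: z = -0.1063 + 0.7178i, |z|^2 = 0.5265
Iter 10: z = -0.3656 + 0.4174i, |z|^2 = 0.3078
Iter 11: z = 0.0978 + 0.2648i, |z|^2 = 0.0797
Iter 12: z = 0.0778 + 0.6218i, |z|^2 = 0.3927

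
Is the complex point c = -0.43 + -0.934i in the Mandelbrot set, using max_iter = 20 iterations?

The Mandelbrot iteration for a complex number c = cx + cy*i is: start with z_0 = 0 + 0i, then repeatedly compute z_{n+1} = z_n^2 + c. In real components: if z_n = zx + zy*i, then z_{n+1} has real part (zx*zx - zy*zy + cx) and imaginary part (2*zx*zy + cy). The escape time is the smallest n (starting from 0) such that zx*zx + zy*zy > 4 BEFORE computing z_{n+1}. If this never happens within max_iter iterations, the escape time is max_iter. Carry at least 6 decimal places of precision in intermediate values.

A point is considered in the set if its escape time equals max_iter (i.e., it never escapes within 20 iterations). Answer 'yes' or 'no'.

z_0 = 0 + 0i, c = -0.4300 + -0.9340i
Iter 1: z = -0.4300 + -0.9340i, |z|^2 = 1.0573
Iter 2: z = -1.1175 + -0.1308i, |z|^2 = 1.2658
Iter 3: z = 0.8016 + -0.6418i, |z|^2 = 1.0544
Iter 4: z = -0.1993 + -1.9629i, |z|^2 = 3.8926
Iter 5: z = -4.2432 + -0.1517i, |z|^2 = 18.0278
Escaped at iteration 5

Answer: no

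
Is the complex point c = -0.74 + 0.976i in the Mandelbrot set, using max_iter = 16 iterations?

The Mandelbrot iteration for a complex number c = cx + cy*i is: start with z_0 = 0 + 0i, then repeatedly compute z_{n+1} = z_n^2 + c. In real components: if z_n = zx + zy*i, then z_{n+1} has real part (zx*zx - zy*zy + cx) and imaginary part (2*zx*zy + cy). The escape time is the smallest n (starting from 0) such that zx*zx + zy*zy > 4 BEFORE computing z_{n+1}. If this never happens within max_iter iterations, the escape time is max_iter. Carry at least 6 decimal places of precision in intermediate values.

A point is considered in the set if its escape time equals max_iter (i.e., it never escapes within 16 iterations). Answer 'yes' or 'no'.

Answer: no

Derivation:
z_0 = 0 + 0i, c = -0.7400 + 0.9760i
Iter 1: z = -0.7400 + 0.9760i, |z|^2 = 1.5002
Iter 2: z = -1.1450 + -0.4685i, |z|^2 = 1.5304
Iter 3: z = 0.3515 + 2.0488i, |z|^2 = 4.3211
Escaped at iteration 3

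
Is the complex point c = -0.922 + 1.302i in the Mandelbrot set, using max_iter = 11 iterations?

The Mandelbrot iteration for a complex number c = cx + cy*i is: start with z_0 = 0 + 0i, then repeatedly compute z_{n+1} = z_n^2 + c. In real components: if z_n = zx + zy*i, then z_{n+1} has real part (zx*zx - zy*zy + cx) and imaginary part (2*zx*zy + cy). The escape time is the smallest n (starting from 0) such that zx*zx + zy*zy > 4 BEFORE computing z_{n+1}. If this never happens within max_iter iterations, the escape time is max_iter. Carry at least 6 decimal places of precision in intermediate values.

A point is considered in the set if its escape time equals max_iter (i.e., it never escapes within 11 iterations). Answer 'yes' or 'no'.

Answer: no

Derivation:
z_0 = 0 + 0i, c = -0.9220 + 1.3020i
Iter 1: z = -0.9220 + 1.3020i, |z|^2 = 2.5453
Iter 2: z = -1.7671 + -1.0989i, |z|^2 = 4.3303
Escaped at iteration 2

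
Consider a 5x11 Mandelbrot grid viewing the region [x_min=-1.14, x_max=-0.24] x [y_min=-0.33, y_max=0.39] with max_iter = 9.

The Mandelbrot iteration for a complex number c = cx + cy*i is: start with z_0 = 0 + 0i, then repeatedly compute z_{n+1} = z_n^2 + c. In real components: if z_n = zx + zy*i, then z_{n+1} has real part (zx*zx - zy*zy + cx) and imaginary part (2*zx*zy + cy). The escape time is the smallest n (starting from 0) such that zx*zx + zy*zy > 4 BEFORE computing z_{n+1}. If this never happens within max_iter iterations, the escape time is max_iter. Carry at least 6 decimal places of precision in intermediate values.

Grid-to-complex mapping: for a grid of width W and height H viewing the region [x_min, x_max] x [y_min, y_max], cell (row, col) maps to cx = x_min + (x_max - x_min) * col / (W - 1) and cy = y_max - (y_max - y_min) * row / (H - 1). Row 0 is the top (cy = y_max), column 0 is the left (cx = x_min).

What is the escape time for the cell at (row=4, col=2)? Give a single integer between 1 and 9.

Answer: 9

Derivation:
z_0 = 0 + 0i, c = -0.6900 + 0.1020i
Iter 1: z = -0.6900 + 0.1020i, |z|^2 = 0.4865
Iter 2: z = -0.2243 + -0.0388i, |z|^2 = 0.0518
Iter 3: z = -0.6412 + 0.1194i, |z|^2 = 0.4254
Iter 4: z = -0.2931 + -0.0511i, |z|^2 = 0.0885
Iter 5: z = -0.6067 + 0.1320i, |z|^2 = 0.3855
Iter 6: z = -0.3393 + -0.0581i, |z|^2 = 0.1185
Iter 7: z = -0.5782 + 0.1414i, |z|^2 = 0.3543
Iter 8: z = -0.3757 + -0.0616i, |z|^2 = 0.1449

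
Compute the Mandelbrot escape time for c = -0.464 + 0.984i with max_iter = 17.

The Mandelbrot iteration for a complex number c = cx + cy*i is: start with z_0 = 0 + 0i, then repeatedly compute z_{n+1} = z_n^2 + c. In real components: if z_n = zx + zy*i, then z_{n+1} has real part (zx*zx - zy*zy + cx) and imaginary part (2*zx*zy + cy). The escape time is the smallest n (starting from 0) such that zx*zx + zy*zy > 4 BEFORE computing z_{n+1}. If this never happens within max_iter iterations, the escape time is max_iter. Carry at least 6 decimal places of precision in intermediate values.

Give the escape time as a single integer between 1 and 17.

z_0 = 0 + 0i, c = -0.4640 + 0.9840i
Iter 1: z = -0.4640 + 0.9840i, |z|^2 = 1.1836
Iter 2: z = -1.2170 + 0.0708i, |z|^2 = 1.4860
Iter 3: z = 1.0120 + 0.8116i, |z|^2 = 1.6827
Iter 4: z = -0.0985 + 2.6266i, |z|^2 = 6.9085
Escaped at iteration 4

Answer: 4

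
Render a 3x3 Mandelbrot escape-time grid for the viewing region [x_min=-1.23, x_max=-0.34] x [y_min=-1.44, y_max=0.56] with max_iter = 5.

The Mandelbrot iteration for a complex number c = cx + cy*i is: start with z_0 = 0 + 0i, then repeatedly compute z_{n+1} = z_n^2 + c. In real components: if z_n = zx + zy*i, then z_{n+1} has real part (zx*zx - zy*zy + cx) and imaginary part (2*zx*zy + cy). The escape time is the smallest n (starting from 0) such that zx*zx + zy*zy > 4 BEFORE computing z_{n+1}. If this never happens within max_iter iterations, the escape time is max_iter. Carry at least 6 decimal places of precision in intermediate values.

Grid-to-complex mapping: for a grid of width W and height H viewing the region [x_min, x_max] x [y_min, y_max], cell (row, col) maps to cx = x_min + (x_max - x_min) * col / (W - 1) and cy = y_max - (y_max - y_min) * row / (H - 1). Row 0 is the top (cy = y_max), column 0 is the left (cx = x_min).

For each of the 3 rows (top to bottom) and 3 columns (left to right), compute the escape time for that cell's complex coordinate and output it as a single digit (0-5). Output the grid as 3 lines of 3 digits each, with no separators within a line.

(row=0, col=0): c = -1.2300 + 0.5600i → escape time 4
(row=0, col=1): c = -0.7850 + 0.5600i → escape time 5
(row=0, col=2): c = -0.3400 + 0.5600i → escape time 5
(row=1, col=0): c = -1.2300 + -0.4400i → escape time 5
(row=1, col=1): c = -0.7850 + -0.4400i → escape time 5
(row=1, col=2): c = -0.3400 + -0.4400i → escape time 5
(row=2, col=0): c = -1.2300 + -1.4400i → escape time 2
(row=2, col=1): c = -0.7850 + -1.4400i → escape time 2
(row=2, col=2): c = -0.3400 + -1.4400i → escape time 2

Answer: 455
555
222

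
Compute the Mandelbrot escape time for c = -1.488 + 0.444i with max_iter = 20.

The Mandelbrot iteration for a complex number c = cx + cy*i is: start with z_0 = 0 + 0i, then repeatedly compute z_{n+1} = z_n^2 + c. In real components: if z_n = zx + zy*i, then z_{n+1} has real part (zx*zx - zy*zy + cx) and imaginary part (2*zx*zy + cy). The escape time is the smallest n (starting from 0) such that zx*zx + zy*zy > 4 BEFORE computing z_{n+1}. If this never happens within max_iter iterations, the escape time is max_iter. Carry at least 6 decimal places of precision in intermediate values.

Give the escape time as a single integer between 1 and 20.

z_0 = 0 + 0i, c = -1.4880 + 0.4440i
Iter 1: z = -1.4880 + 0.4440i, |z|^2 = 2.4113
Iter 2: z = 0.5290 + -0.8773i, |z|^2 = 1.0496
Iter 3: z = -1.9779 + -0.4842i, |z|^2 = 4.1465
Escaped at iteration 3

Answer: 3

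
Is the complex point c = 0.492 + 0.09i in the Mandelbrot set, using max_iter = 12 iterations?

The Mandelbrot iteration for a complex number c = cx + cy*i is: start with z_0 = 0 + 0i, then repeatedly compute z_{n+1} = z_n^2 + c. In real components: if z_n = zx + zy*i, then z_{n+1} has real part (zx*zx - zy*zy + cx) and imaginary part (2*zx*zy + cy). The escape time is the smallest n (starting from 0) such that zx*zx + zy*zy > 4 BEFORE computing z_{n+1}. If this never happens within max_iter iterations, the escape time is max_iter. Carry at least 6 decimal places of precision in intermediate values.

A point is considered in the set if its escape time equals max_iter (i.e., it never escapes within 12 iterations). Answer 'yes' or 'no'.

z_0 = 0 + 0i, c = 0.4920 + 0.0900i
Iter 1: z = 0.4920 + 0.0900i, |z|^2 = 0.2502
Iter 2: z = 0.7260 + 0.1786i, |z|^2 = 0.5589
Iter 3: z = 0.9871 + 0.3493i, |z|^2 = 1.0964
Iter 4: z = 1.3445 + 0.7795i, |z|^2 = 2.4153
Iter 5: z = 1.6919 + 2.1861i, |z|^2 = 7.6416
Escaped at iteration 5

Answer: no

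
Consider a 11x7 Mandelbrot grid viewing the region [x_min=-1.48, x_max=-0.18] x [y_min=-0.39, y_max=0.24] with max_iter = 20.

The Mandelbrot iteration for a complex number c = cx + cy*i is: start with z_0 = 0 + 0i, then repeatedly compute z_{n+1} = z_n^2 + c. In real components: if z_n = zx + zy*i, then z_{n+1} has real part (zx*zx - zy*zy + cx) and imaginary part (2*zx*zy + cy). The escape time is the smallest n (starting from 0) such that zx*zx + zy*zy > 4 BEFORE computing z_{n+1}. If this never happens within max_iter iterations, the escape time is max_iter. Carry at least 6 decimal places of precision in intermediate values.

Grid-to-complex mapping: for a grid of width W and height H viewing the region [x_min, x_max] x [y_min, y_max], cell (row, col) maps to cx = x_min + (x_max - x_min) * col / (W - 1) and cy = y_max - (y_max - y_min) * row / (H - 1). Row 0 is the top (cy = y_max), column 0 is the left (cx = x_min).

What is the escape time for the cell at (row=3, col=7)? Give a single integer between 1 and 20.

Answer: 20

Derivation:
z_0 = 0 + 0i, c = -0.5700 + -0.0750i
Iter 1: z = -0.5700 + -0.0750i, |z|^2 = 0.3305
Iter 2: z = -0.2507 + 0.0105i, |z|^2 = 0.0630
Iter 3: z = -0.5072 + -0.0803i, |z|^2 = 0.2637
Iter 4: z = -0.3191 + 0.0064i, |z|^2 = 0.1019
Iter 5: z = -0.4682 + -0.0791i, |z|^2 = 0.2255
Iter 6: z = -0.3571 + -0.0009i, |z|^2 = 0.1275
Iter 7: z = -0.4425 + -0.0743i, |z|^2 = 0.2013
Iter 8: z = -0.3797 + -0.0092i, |z|^2 = 0.1443
Iter 9: z = -0.4259 + -0.0680i, |z|^2 = 0.1860
Iter 10: z = -0.3932 + -0.0171i, |z|^2 = 0.1549
Iter 11: z = -0.4157 + -0.0616i, |z|^2 = 0.1766
Iter 12: z = -0.4010 + -0.0238i, |z|^2 = 0.1614
Iter 13: z = -0.4098 + -0.0559i, |z|^2 = 0.1710
Iter 14: z = -0.4052 + -0.0292i, |z|^2 = 0.1651
Iter 15: z = -0.4066 + -0.0513i, |z|^2 = 0.1680
Iter 16: z = -0.4073 + -0.0332i, |z|^2 = 0.1670
Iter 17: z = -0.4052 + -0.0479i, |z|^2 = 0.1665
Iter 18: z = -0.4081 + -0.0362i, |z|^2 = 0.1678
Iter 19: z = -0.4048 + -0.0455i, |z|^2 = 0.1659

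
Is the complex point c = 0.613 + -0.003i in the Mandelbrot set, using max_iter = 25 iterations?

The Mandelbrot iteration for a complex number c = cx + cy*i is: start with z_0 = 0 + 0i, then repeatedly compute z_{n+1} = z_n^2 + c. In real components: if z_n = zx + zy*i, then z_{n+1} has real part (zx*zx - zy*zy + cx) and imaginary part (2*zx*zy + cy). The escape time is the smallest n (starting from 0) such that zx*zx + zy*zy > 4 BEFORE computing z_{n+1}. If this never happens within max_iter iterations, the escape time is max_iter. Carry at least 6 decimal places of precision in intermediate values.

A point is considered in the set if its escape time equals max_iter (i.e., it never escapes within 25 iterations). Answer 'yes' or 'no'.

Answer: no

Derivation:
z_0 = 0 + 0i, c = 0.6130 + -0.0030i
Iter 1: z = 0.6130 + -0.0030i, |z|^2 = 0.3758
Iter 2: z = 0.9888 + -0.0067i, |z|^2 = 0.9777
Iter 3: z = 1.5906 + -0.0162i, |z|^2 = 2.5303
Iter 4: z = 3.1428 + -0.0546i, |z|^2 = 9.8799
Escaped at iteration 4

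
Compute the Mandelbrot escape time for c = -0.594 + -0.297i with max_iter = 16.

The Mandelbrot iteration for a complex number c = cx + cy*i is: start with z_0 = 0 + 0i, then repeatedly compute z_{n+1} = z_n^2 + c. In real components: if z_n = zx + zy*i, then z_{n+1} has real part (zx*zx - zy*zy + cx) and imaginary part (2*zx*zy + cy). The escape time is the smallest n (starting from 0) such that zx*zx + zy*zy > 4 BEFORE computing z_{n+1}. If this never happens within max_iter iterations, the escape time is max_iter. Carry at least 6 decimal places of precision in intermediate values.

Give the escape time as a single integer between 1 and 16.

Answer: 16

Derivation:
z_0 = 0 + 0i, c = -0.5940 + -0.2970i
Iter 1: z = -0.5940 + -0.2970i, |z|^2 = 0.4410
Iter 2: z = -0.3294 + 0.0558i, |z|^2 = 0.1116
Iter 3: z = -0.4886 + -0.3338i, |z|^2 = 0.3502
Iter 4: z = -0.4666 + 0.0292i, |z|^2 = 0.2186
Iter 5: z = -0.3771 + -0.3242i, |z|^2 = 0.2473
Iter 6: z = -0.5569 + -0.0525i, |z|^2 = 0.3129
Iter 7: z = -0.2866 + -0.2386i, |z|^2 = 0.1390
Iter 8: z = -0.5688 + -0.1603i, |z|^2 = 0.3492
Iter 9: z = -0.2962 + -0.1147i, |z|^2 = 0.1009
Iter 10: z = -0.5194 + -0.2291i, |z|^2 = 0.3223
Iter 11: z = -0.3767 + -0.0590i, |z|^2 = 0.1454
Iter 12: z = -0.4556 + -0.2525i, |z|^2 = 0.2714
Iter 13: z = -0.4502 + -0.0669i, |z|^2 = 0.2071
Iter 14: z = -0.3958 + -0.2368i, |z|^2 = 0.2127
Iter 15: z = -0.4934 + -0.1096i, |z|^2 = 0.2555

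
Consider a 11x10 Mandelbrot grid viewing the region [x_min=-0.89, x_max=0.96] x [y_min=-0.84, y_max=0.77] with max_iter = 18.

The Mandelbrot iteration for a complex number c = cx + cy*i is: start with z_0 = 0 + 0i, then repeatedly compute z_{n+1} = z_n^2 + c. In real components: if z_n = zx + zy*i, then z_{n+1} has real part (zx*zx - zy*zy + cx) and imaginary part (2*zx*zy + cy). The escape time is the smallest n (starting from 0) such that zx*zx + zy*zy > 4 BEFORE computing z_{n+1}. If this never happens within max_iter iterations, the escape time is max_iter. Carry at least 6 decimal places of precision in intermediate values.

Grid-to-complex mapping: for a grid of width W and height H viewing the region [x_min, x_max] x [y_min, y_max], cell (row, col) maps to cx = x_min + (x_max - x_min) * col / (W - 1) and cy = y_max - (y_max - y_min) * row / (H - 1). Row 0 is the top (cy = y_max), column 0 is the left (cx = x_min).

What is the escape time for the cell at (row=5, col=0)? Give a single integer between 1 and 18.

Answer: 18

Derivation:
z_0 = 0 + 0i, c = -0.8900 + -0.1244i
Iter 1: z = -0.8900 + -0.1244i, |z|^2 = 0.8076
Iter 2: z = -0.1134 + 0.0971i, |z|^2 = 0.0223
Iter 3: z = -0.8866 + -0.1465i, |z|^2 = 0.8074
Iter 4: z = -0.1255 + 0.1352i, |z|^2 = 0.0340
Iter 5: z = -0.8926 + -0.1584i, |z|^2 = 0.8217
Iter 6: z = -0.1184 + 0.1583i, |z|^2 = 0.0391
Iter 7: z = -0.9010 + -0.1619i, |z|^2 = 0.8381
Iter 8: z = -0.1044 + 0.1674i, |z|^2 = 0.0389
Iter 9: z = -0.9071 + -0.1594i, |z|^2 = 0.8483
Iter 10: z = -0.0925 + 0.1647i, |z|^2 = 0.0357
Iter 11: z = -0.9086 + -0.1549i, |z|^2 = 0.8495
Iter 12: z = -0.0885 + 0.1571i, |z|^2 = 0.0325
Iter 13: z = -0.9068 + -0.1523i, |z|^2 = 0.8455
Iter 14: z = -0.0908 + 0.1517i, |z|^2 = 0.0313
Iter 15: z = -0.9048 + -0.1520i, |z|^2 = 0.8417
Iter 16: z = -0.0945 + 0.1506i, |z|^2 = 0.0316
Iter 17: z = -0.9037 + -0.1529i, |z|^2 = 0.8401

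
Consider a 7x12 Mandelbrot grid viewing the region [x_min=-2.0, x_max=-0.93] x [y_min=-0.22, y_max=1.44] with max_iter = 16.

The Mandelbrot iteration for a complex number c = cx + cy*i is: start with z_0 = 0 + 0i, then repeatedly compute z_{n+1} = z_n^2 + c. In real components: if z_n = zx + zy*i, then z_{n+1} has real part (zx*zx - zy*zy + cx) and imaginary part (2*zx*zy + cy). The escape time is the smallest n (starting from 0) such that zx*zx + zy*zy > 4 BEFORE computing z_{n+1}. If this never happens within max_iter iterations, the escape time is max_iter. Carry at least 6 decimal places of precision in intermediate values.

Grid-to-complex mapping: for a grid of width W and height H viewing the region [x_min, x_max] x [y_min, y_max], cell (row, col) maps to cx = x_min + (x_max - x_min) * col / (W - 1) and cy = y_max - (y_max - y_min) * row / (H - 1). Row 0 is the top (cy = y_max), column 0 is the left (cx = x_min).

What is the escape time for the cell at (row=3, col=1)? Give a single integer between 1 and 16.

Answer: 1

Derivation:
z_0 = 0 + 0i, c = -1.8217 + 0.9873i
Iter 1: z = -1.8217 + 0.9873i, |z|^2 = 4.2932
Escaped at iteration 1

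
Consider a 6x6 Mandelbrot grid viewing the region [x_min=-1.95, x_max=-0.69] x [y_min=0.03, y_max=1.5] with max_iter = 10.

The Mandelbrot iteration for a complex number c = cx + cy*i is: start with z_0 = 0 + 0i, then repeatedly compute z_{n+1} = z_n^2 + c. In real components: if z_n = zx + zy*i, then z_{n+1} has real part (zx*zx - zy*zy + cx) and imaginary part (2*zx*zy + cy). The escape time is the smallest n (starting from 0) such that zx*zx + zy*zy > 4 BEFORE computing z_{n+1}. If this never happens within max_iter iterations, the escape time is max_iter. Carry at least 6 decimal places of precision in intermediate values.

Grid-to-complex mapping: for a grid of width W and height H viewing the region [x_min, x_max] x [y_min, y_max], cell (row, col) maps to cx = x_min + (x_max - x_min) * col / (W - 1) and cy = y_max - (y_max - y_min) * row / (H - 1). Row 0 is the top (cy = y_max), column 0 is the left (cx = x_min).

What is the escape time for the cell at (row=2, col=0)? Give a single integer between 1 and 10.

Answer: 1

Derivation:
z_0 = 0 + 0i, c = -1.9500 + 0.9120i
Iter 1: z = -1.9500 + 0.9120i, |z|^2 = 4.6342
Escaped at iteration 1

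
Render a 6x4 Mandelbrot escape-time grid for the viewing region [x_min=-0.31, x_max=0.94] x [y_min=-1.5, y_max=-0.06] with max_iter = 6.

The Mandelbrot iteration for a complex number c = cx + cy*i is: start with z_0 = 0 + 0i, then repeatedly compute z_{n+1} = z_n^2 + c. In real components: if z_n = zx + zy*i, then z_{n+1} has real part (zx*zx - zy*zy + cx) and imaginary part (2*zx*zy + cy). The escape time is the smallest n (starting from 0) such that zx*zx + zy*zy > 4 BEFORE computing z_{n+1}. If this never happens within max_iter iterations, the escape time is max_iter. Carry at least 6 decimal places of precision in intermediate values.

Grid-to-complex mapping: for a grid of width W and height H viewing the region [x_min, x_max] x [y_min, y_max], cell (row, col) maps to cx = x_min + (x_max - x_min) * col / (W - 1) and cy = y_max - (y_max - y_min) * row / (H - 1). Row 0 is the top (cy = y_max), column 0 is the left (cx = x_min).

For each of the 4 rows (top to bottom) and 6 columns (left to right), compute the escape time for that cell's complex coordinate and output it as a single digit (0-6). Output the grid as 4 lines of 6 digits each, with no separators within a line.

(row=0, col=0): c = -0.3100 + -0.0600i → escape time 6
(row=0, col=1): c = -0.0600 + -0.0600i → escape time 6
(row=0, col=2): c = 0.1900 + -0.0600i → escape time 6
(row=0, col=3): c = 0.4400 + -0.0600i → escape time 6
(row=0, col=4): c = 0.6900 + -0.0600i → escape time 3
(row=0, col=5): c = 0.9400 + -0.0600i → escape time 3
(row=1, col=0): c = -0.3100 + -0.5400i → escape time 6
(row=1, col=1): c = -0.0600 + -0.5400i → escape time 6
(row=1, col=2): c = 0.1900 + -0.5400i → escape time 6
(row=1, col=3): c = 0.4400 + -0.5400i → escape time 6
(row=1, col=4): c = 0.6900 + -0.5400i → escape time 3
(row=1, col=5): c = 0.9400 + -0.5400i → escape time 2
(row=2, col=0): c = -0.3100 + -1.0200i → escape time 5
(row=2, col=1): c = -0.0600 + -1.0200i → escape time 6
(row=2, col=2): c = 0.1900 + -1.0200i → escape time 4
(row=2, col=3): c = 0.4400 + -1.0200i → escape time 3
(row=2, col=4): c = 0.6900 + -1.0200i → escape time 2
(row=2, col=5): c = 0.9400 + -1.0200i → escape time 2
(row=3, col=0): c = -0.3100 + -1.5000i → escape time 2
(row=3, col=1): c = -0.0600 + -1.5000i → escape time 2
(row=3, col=2): c = 0.1900 + -1.5000i → escape time 2
(row=3, col=3): c = 0.4400 + -1.5000i → escape time 2
(row=3, col=4): c = 0.6900 + -1.5000i → escape time 2
(row=3, col=5): c = 0.9400 + -1.5000i → escape time 2

Answer: 666633
666632
564322
222222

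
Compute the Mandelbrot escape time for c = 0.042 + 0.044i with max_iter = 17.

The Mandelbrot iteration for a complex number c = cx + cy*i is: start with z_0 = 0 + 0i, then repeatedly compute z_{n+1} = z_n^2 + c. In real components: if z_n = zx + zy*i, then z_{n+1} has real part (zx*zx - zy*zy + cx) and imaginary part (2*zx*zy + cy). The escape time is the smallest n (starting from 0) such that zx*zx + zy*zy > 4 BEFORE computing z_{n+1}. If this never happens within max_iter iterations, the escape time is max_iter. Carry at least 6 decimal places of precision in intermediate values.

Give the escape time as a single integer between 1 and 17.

Answer: 17

Derivation:
z_0 = 0 + 0i, c = 0.0420 + 0.0440i
Iter 1: z = 0.0420 + 0.0440i, |z|^2 = 0.0037
Iter 2: z = 0.0418 + 0.0477i, |z|^2 = 0.0040
Iter 3: z = 0.0415 + 0.0480i, |z|^2 = 0.0040
Iter 4: z = 0.0414 + 0.0480i, |z|^2 = 0.0040
Iter 5: z = 0.0414 + 0.0480i, |z|^2 = 0.0040
Iter 6: z = 0.0414 + 0.0480i, |z|^2 = 0.0040
Iter 7: z = 0.0414 + 0.0480i, |z|^2 = 0.0040
Iter 8: z = 0.0414 + 0.0480i, |z|^2 = 0.0040
Iter 9: z = 0.0414 + 0.0480i, |z|^2 = 0.0040
Iter 10: z = 0.0414 + 0.0480i, |z|^2 = 0.0040
Iter 11: z = 0.0414 + 0.0480i, |z|^2 = 0.0040
Iter 12: z = 0.0414 + 0.0480i, |z|^2 = 0.0040
Iter 13: z = 0.0414 + 0.0480i, |z|^2 = 0.0040
Iter 14: z = 0.0414 + 0.0480i, |z|^2 = 0.0040
Iter 15: z = 0.0414 + 0.0480i, |z|^2 = 0.0040
Iter 16: z = 0.0414 + 0.0480i, |z|^2 = 0.0040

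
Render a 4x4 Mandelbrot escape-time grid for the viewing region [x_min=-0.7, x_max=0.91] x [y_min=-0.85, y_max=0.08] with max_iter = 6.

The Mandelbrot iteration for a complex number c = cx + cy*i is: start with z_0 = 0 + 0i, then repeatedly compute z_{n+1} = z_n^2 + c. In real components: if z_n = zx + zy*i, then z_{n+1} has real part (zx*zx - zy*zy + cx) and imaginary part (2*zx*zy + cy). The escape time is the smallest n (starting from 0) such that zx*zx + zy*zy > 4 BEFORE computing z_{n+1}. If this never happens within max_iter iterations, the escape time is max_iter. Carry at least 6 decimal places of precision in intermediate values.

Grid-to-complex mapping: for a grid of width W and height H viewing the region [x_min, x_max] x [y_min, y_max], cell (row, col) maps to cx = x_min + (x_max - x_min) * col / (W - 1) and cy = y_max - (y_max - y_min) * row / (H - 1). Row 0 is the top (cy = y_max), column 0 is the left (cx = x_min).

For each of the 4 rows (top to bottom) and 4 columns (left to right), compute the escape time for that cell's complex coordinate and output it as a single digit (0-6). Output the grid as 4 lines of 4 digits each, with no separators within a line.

(row=0, col=0): c = -0.7000 + 0.0800i → escape time 6
(row=0, col=1): c = -0.1633 + 0.0800i → escape time 6
(row=0, col=2): c = 0.3733 + 0.0800i → escape time 6
(row=0, col=3): c = 0.9100 + 0.0800i → escape time 3
(row=1, col=0): c = -0.7000 + -0.2300i → escape time 6
(row=1, col=1): c = -0.1633 + -0.2300i → escape time 6
(row=1, col=2): c = 0.3733 + -0.2300i → escape time 6
(row=1, col=3): c = 0.9100 + -0.2300i → escape time 3
(row=2, col=0): c = -0.7000 + -0.5400i → escape time 6
(row=2, col=1): c = -0.1633 + -0.5400i → escape time 6
(row=2, col=2): c = 0.3733 + -0.5400i → escape time 6
(row=2, col=3): c = 0.9100 + -0.5400i → escape time 2
(row=3, col=0): c = -0.7000 + -0.8500i → escape time 4
(row=3, col=1): c = -0.1633 + -0.8500i → escape time 6
(row=3, col=2): c = 0.3733 + -0.8500i → escape time 4
(row=3, col=3): c = 0.9100 + -0.8500i → escape time 2

Answer: 6663
6663
6662
4642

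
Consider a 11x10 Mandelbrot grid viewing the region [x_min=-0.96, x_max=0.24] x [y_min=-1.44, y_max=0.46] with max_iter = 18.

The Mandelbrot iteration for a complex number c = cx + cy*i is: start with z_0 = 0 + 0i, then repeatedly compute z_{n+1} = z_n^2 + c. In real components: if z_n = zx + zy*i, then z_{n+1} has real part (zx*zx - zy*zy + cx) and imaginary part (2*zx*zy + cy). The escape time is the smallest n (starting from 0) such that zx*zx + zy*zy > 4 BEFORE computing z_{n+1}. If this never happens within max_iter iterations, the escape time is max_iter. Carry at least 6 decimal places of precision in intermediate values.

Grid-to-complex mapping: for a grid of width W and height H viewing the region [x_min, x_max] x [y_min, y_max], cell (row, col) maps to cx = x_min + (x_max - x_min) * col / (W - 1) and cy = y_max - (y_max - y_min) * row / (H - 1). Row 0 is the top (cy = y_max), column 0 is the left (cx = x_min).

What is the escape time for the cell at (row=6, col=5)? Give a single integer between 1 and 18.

z_0 = 0 + 0i, c = -0.3600 + -0.8067i
Iter 1: z = -0.3600 + -0.8067i, |z|^2 = 0.7803
Iter 2: z = -0.8811 + -0.2259i, |z|^2 = 0.8274
Iter 3: z = 0.3653 + -0.4086i, |z|^2 = 0.3005
Iter 4: z = -0.3935 + -1.1053i, |z|^2 = 1.3764
Iter 5: z = -1.4267 + 0.0632i, |z|^2 = 2.0396
Iter 6: z = 1.6716 + -0.9870i, |z|^2 = 3.7683
Iter 7: z = 1.4600 + -4.1063i, |z|^2 = 18.9932
Escaped at iteration 7

Answer: 7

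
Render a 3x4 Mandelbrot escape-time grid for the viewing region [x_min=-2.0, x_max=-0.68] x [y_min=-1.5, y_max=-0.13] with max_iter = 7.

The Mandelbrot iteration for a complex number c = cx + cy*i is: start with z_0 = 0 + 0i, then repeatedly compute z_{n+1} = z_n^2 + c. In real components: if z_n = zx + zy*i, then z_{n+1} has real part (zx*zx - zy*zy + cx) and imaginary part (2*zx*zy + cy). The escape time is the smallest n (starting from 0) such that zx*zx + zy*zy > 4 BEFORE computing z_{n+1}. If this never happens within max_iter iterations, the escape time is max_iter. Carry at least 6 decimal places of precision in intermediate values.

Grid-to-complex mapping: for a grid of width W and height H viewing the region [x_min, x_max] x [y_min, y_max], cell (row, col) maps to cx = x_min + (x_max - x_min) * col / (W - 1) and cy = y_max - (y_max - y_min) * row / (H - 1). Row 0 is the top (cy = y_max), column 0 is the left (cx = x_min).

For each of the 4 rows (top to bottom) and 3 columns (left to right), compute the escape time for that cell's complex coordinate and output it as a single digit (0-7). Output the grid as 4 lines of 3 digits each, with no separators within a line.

(row=0, col=0): c = -2.0000 + -0.1300i → escape time 1
(row=0, col=1): c = -1.3400 + -0.1300i → escape time 7
(row=0, col=2): c = -0.6800 + -0.1300i → escape time 7
(row=1, col=0): c = -2.0000 + -0.5867i → escape time 1
(row=1, col=1): c = -1.3400 + -0.5867i → escape time 3
(row=1, col=2): c = -0.6800 + -0.5867i → escape time 7
(row=2, col=0): c = -2.0000 + -1.0433i → escape time 1
(row=2, col=1): c = -1.3400 + -1.0433i → escape time 3
(row=2, col=2): c = -0.6800 + -1.0433i → escape time 3
(row=3, col=0): c = -2.0000 + -1.5000i → escape time 1
(row=3, col=1): c = -1.3400 + -1.5000i → escape time 1
(row=3, col=2): c = -0.6800 + -1.5000i → escape time 2

Answer: 177
137
133
112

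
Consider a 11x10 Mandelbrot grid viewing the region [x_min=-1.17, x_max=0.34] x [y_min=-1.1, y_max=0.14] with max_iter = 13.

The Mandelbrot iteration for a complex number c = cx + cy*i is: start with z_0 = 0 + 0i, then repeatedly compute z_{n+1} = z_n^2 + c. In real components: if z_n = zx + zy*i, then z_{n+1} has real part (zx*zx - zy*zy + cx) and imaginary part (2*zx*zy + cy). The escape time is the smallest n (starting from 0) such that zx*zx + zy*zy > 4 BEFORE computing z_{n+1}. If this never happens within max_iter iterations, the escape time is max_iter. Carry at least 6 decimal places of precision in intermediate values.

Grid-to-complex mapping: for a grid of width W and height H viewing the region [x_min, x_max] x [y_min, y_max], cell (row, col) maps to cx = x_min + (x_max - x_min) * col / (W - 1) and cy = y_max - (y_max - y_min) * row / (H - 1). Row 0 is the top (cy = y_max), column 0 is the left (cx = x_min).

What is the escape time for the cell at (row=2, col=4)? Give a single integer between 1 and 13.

Answer: 13

Derivation:
z_0 = 0 + 0i, c = -0.5660 + -0.1356i
Iter 1: z = -0.5660 + -0.1356i, |z|^2 = 0.3387
Iter 2: z = -0.2640 + 0.0179i, |z|^2 = 0.0700
Iter 3: z = -0.4966 + -0.1450i, |z|^2 = 0.2677
Iter 4: z = -0.3404 + 0.0085i, |z|^2 = 0.1159
Iter 5: z = -0.4502 + -0.1413i, |z|^2 = 0.2227
Iter 6: z = -0.3833 + -0.0083i, |z|^2 = 0.1470
Iter 7: z = -0.4192 + -0.1292i, |z|^2 = 0.1924
Iter 8: z = -0.4070 + -0.0273i, |z|^2 = 0.1664
Iter 9: z = -0.4011 + -0.1134i, |z|^2 = 0.1737
Iter 10: z = -0.4180 + -0.0446i, |z|^2 = 0.1767
Iter 11: z = -0.3933 + -0.0983i, |z|^2 = 0.1643
Iter 12: z = -0.4210 + -0.0583i, |z|^2 = 0.1806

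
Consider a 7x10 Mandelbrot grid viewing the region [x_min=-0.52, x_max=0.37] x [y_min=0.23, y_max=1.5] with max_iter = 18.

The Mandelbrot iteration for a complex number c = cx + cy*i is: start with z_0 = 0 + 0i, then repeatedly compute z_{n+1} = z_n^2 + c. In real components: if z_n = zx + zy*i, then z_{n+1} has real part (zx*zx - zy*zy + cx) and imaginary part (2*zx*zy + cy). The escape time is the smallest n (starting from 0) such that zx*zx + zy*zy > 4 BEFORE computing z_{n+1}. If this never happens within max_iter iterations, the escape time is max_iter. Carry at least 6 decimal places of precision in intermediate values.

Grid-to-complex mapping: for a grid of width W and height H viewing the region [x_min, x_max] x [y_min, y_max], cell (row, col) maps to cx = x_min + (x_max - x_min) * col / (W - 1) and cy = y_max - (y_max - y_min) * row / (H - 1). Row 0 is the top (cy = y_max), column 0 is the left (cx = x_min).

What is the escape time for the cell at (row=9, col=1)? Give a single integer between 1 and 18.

z_0 = 0 + 0i, c = -0.3717 + 0.2300i
Iter 1: z = -0.3717 + 0.2300i, |z|^2 = 0.1910
Iter 2: z = -0.2864 + 0.0590i, |z|^2 = 0.0855
Iter 3: z = -0.2931 + 0.1962i, |z|^2 = 0.1244
Iter 4: z = -0.3242 + 0.1150i, |z|^2 = 0.1184
Iter 5: z = -0.2798 + 0.1554i, |z|^2 = 0.1024
Iter 6: z = -0.3176 + 0.1430i, |z|^2 = 0.1213
Iter 7: z = -0.2913 + 0.1392i, |z|^2 = 0.1042
Iter 8: z = -0.3062 + 0.1489i, |z|^2 = 0.1159
Iter 9: z = -0.3001 + 0.1388i, |z|^2 = 0.1093
Iter 10: z = -0.3009 + 0.1467i, |z|^2 = 0.1120
Iter 11: z = -0.3027 + 0.1417i, |z|^2 = 0.1117
Iter 12: z = -0.3001 + 0.1442i, |z|^2 = 0.1109
Iter 13: z = -0.3024 + 0.1434i, |z|^2 = 0.1120
Iter 14: z = -0.3008 + 0.1433i, |z|^2 = 0.1110
Iter 15: z = -0.3017 + 0.1438i, |z|^2 = 0.1117
Iter 16: z = -0.3013 + 0.1432i, |z|^2 = 0.1113
Iter 17: z = -0.3014 + 0.1437i, |z|^2 = 0.1115

Answer: 18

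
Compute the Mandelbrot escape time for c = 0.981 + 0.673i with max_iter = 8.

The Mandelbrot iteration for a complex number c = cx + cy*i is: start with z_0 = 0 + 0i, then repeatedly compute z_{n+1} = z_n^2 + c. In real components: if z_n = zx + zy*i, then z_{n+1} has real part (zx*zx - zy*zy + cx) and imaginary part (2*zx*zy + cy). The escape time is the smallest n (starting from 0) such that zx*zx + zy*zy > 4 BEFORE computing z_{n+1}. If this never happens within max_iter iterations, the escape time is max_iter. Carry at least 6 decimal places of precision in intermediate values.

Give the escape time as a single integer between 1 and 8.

z_0 = 0 + 0i, c = 0.9810 + 0.6730i
Iter 1: z = 0.9810 + 0.6730i, |z|^2 = 1.4153
Iter 2: z = 1.4904 + 1.9934i, |z|^2 = 6.1951
Escaped at iteration 2

Answer: 2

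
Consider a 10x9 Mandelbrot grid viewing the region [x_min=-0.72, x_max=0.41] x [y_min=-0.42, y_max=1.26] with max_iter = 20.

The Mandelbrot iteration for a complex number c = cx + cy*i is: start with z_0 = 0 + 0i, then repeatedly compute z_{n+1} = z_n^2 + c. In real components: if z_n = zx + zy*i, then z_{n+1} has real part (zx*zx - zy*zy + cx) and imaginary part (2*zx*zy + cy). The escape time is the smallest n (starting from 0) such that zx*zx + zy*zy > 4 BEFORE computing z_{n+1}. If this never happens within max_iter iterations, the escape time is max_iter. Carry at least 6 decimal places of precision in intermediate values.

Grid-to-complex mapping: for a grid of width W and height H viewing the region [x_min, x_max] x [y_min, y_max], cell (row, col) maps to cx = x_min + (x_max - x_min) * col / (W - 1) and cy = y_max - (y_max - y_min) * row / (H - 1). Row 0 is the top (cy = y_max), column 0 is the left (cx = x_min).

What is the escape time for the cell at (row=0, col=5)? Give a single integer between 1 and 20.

Answer: 3

Derivation:
z_0 = 0 + 0i, c = -0.0922 + 1.2600i
Iter 1: z = -0.0922 + 1.2600i, |z|^2 = 1.5961
Iter 2: z = -1.6713 + 1.0276i, |z|^2 = 3.8493
Iter 3: z = 1.6451 + -2.1749i, |z|^2 = 7.4366
Escaped at iteration 3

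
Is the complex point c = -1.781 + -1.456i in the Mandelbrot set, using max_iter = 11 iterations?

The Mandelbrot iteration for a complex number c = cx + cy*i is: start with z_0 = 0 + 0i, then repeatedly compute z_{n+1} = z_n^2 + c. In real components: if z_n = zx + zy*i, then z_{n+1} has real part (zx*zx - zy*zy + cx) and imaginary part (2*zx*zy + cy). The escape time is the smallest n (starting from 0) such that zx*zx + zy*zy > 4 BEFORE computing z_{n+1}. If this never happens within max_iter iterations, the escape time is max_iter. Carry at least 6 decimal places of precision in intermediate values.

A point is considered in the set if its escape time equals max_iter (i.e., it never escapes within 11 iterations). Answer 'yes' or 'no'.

Answer: no

Derivation:
z_0 = 0 + 0i, c = -1.7810 + -1.4560i
Iter 1: z = -1.7810 + -1.4560i, |z|^2 = 5.2919
Escaped at iteration 1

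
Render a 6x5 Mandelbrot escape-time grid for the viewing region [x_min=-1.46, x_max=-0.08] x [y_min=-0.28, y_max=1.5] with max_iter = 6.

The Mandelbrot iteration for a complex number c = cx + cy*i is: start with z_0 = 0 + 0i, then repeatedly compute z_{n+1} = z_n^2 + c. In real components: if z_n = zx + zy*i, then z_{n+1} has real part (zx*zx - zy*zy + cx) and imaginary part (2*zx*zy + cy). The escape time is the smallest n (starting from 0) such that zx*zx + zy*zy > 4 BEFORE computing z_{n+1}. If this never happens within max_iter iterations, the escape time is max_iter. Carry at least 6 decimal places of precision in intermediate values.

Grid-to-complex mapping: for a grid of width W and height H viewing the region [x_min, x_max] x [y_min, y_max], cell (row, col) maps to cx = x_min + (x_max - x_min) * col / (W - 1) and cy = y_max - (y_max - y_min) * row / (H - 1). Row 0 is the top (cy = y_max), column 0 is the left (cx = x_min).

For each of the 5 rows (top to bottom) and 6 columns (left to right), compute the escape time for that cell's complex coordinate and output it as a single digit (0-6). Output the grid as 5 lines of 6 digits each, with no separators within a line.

Answer: 122222
233346
335666
666666
566666

Derivation:
(row=0, col=0): c = -1.4600 + 1.5000i → escape time 1
(row=0, col=1): c = -1.1840 + 1.5000i → escape time 2
(row=0, col=2): c = -0.9080 + 1.5000i → escape time 2
(row=0, col=3): c = -0.6320 + 1.5000i → escape time 2
(row=0, col=4): c = -0.3560 + 1.5000i → escape time 2
(row=0, col=5): c = -0.0800 + 1.5000i → escape time 2
(row=1, col=0): c = -1.4600 + 1.0550i → escape time 2
(row=1, col=1): c = -1.1840 + 1.0550i → escape time 3
(row=1, col=2): c = -0.9080 + 1.0550i → escape time 3
(row=1, col=3): c = -0.6320 + 1.0550i → escape time 3
(row=1, col=4): c = -0.3560 + 1.0550i → escape time 4
(row=1, col=5): c = -0.0800 + 1.0550i → escape time 6
(row=2, col=0): c = -1.4600 + 0.6100i → escape time 3
(row=2, col=1): c = -1.1840 + 0.6100i → escape time 3
(row=2, col=2): c = -0.9080 + 0.6100i → escape time 5
(row=2, col=3): c = -0.6320 + 0.6100i → escape time 6
(row=2, col=4): c = -0.3560 + 0.6100i → escape time 6
(row=2, col=5): c = -0.0800 + 0.6100i → escape time 6
(row=3, col=0): c = -1.4600 + 0.1650i → escape time 6
(row=3, col=1): c = -1.1840 + 0.1650i → escape time 6
(row=3, col=2): c = -0.9080 + 0.1650i → escape time 6
(row=3, col=3): c = -0.6320 + 0.1650i → escape time 6
(row=3, col=4): c = -0.3560 + 0.1650i → escape time 6
(row=3, col=5): c = -0.0800 + 0.1650i → escape time 6
(row=4, col=0): c = -1.4600 + -0.2800i → escape time 5
(row=4, col=1): c = -1.1840 + -0.2800i → escape time 6
(row=4, col=2): c = -0.9080 + -0.2800i → escape time 6
(row=4, col=3): c = -0.6320 + -0.2800i → escape time 6
(row=4, col=4): c = -0.3560 + -0.2800i → escape time 6
(row=4, col=5): c = -0.0800 + -0.2800i → escape time 6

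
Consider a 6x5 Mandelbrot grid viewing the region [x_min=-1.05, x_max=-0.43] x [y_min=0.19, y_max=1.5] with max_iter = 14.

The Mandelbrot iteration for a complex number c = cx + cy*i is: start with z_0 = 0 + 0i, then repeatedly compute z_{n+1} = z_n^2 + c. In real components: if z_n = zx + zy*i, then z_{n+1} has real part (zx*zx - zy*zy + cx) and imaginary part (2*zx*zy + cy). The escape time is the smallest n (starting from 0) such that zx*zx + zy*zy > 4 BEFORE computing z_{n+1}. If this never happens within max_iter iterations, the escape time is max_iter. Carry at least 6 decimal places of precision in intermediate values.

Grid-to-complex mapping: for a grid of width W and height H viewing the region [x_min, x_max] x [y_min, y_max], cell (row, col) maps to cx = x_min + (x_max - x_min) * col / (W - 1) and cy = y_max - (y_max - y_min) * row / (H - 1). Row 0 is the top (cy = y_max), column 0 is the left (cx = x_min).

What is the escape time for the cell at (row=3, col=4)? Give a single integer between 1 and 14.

Answer: 14

Derivation:
z_0 = 0 + 0i, c = -0.5540 + 0.5175i
Iter 1: z = -0.5540 + 0.5175i, |z|^2 = 0.5747
Iter 2: z = -0.5149 + -0.0559i, |z|^2 = 0.2682
Iter 3: z = -0.2920 + 0.5751i, |z|^2 = 0.4160
Iter 4: z = -0.7994 + 0.1817i, |z|^2 = 0.6721
Iter 5: z = 0.0521 + 0.2271i, |z|^2 = 0.0543
Iter 6: z = -0.6028 + 0.5411i, |z|^2 = 0.6563
Iter 7: z = -0.4834 + -0.1350i, |z|^2 = 0.2519
Iter 8: z = -0.3385 + 0.6480i, |z|^2 = 0.5345
Iter 9: z = -0.8593 + 0.0788i, |z|^2 = 0.7446
Iter 10: z = 0.1782 + 0.3821i, |z|^2 = 0.1777
Iter 11: z = -0.6683 + 0.6536i, |z|^2 = 0.8738
Iter 12: z = -0.5347 + -0.3561i, |z|^2 = 0.4127
Iter 13: z = -0.3949 + 0.8983i, |z|^2 = 0.9629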